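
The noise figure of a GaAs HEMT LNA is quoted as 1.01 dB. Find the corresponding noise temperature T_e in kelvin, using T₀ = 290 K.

75.9 K

F = 10^(1.01/10) = 1.26183
T_e = (F − 1)·T₀ = (1.26183 − 1) × 290 = 75.9 K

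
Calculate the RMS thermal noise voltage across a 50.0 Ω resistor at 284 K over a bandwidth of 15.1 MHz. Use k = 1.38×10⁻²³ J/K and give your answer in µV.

3.44 µV

V_n = √(4kTRB)
4kTRB = 4 × 1.38×10⁻²³ × 284 × 5.00×10¹ × 1.51×10⁷ = 1.18×10⁻¹¹ V²
V_n = √(1.18×10⁻¹¹) = 3.44×10⁻⁶ V = 3.44 µV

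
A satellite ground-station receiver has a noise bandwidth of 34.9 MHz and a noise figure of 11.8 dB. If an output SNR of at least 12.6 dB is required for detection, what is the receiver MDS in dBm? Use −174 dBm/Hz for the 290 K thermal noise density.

Sensitivity = −174 + 10 log₁₀(B) + NF + SNR_min
= −174 + 75.43 + 11.8 + 12.6
= −74.17 dBm → −74.2 dBm

−74.2 dBm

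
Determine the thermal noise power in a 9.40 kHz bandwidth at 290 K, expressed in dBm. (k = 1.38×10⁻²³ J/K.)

P_n = kTB = 1.38×10⁻²³ × 290 × 9.40×10³ = 3.76×10⁻¹⁷ W
In dBm: 10 log₁₀(3.76×10⁻¹⁷ / 10⁻³) = −134.2 dBm

−134.2 dBm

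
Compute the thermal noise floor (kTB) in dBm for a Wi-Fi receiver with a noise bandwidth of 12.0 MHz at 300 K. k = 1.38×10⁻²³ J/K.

P_n = kTB = 1.38×10⁻²³ × 300 × 1.20×10⁷ = 4.97×10⁻¹⁴ W
In dBm: 10 log₁₀(4.97×10⁻¹⁴ / 10⁻³) = −103.0 dBm

−103.0 dBm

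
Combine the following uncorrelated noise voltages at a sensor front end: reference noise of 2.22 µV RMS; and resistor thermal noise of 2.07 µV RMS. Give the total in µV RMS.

3.04 µV

Uncorrelated sources add in power (mean-square): V_tot = √(ΣV_i²)
V_tot = √[(2.22×10⁻⁶)² + (2.07×10⁻⁶)²] = 3.04×10⁻⁶ V = 3.04 µV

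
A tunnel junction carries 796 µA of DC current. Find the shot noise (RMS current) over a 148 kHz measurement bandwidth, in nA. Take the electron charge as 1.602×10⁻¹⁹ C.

6.14 nA

I_n = √(2qI·B)
2qI·B = 2 × 1.602×10⁻¹⁹ × 7.96×10⁻⁴ × 1.48×10⁵ = 3.77×10⁻¹⁷ A²
I_n = √(3.77×10⁻¹⁷) = 6.14×10⁻⁹ A = 6.14 nA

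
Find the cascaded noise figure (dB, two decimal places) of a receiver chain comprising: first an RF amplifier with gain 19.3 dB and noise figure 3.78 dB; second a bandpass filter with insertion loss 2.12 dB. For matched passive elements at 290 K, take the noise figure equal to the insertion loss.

Convert to linear (a loss of L dB is a gain of −L dB): F_i = 10^(NF_i/10), G_i = 10^(G_i,dB/10)
  Stage 1: F_1 = 10^(3.78/10) = 2.388, G_1 = 10^(19.3/10) = 85.11
  Stage 2: F_2 = 10^(2.12/10) = 1.629, G_2 = 10^(−2.12/10) = 0.6138
Friis cascade:
  F = 2.388 + (1.629 − 1)/85.11 = 2.395
NF = 10 log₁₀(2.395) = 3.79 dB

3.79 dB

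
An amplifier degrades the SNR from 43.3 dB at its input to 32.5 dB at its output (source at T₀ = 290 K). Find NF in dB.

NF (dB) = SNR_in(dB) − SNR_out(dB) when the source is at T₀
NF = 43.3 − 32.5 = 10.8 dB

10.8 dB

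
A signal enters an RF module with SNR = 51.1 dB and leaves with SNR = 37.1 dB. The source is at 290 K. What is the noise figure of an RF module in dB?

NF (dB) = SNR_in(dB) − SNR_out(dB) when the source is at T₀
NF = 51.1 − 37.1 = 14.0 dB

14.0 dB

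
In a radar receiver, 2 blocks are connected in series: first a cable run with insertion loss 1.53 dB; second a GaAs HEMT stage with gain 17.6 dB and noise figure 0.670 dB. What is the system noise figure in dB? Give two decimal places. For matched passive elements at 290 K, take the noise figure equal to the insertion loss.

2.20 dB

Convert to linear (a loss of L dB is a gain of −L dB): F_i = 10^(NF_i/10), G_i = 10^(G_i,dB/10)
  Stage 1: F_1 = 10^(1.53/10) = 1.422, G_1 = 10^(−1.53/10) = 0.7031
  Stage 2: F_2 = 10^(0.670/10) = 1.167, G_2 = 10^(17.6/10) = 57.54
Friis cascade:
  F = 1.422 + (1.167 − 1)/0.7031 = 1.660
NF = 10 log₁₀(1.660) = 2.20 dB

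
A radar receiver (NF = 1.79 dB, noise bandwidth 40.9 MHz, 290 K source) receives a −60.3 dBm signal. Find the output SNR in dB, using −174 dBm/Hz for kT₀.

Noise floor: N = −174 + 10 log₁₀(B) + NF
10 log₁₀(4.09×10⁷) = 76.12 dB
N = −174 + 76.12 + 1.79 = −96.09 dBm
SNR = P_sig − N = −60.3 − (−96.09) = 35.79 dB → 35.8 dB

35.8 dB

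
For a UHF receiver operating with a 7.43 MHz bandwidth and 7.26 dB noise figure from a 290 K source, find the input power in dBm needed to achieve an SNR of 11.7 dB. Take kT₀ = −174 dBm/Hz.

Sensitivity = −174 + 10 log₁₀(B) + NF + SNR_min
= −174 + 68.71 + 7.26 + 11.7
= −86.33 dBm → −86.3 dBm

−86.3 dBm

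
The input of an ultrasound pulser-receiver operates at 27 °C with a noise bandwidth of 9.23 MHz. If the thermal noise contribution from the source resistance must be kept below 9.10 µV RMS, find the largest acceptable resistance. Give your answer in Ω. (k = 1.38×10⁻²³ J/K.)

542 Ω

T = 27 °C + 273.15 = 300.15 K
Johnson–Nyquist: V_n = √(4kTRB) ⇒ R = V_n² / (4kTB)
4kTB = 4 × 1.38×10⁻²³ × 300.15 × 9.23×10⁶ = 1.53×10⁻¹³
R = (9.10×10⁻⁶)² / 1.53×10⁻¹³ = 5.42×10² Ω = 542 Ω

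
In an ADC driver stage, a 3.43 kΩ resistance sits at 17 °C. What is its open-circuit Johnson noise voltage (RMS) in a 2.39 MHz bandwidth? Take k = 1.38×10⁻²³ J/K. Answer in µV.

11.5 µV

T = 17 °C + 273.15 = 290.15 K
V_n = √(4kTRB)
4kTRB = 4 × 1.38×10⁻²³ × 290.15 × 3.43×10³ × 2.39×10⁶ = 1.31×10⁻¹⁰ V²
V_n = √(1.31×10⁻¹⁰) = 1.15×10⁻⁵ V = 11.5 µV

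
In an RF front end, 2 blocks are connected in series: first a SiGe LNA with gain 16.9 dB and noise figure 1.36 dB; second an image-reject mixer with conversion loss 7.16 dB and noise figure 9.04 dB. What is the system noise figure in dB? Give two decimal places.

1.79 dB

Convert to linear (a loss of L dB is a gain of −L dB): F_i = 10^(NF_i/10), G_i = 10^(G_i,dB/10)
  Stage 1: F_1 = 10^(1.36/10) = 1.368, G_1 = 10^(16.9/10) = 48.98
  Stage 2: F_2 = 10^(9.04/10) = 8.017, G_2 = 10^(−7.16/10) = 0.1923
Friis cascade:
  F = 1.368 + (8.017 − 1)/48.98 = 1.511
NF = 10 log₁₀(1.511) = 1.79 dB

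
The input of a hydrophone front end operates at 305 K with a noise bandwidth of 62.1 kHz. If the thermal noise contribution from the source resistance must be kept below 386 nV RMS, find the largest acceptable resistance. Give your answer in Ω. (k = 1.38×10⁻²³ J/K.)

143 Ω

Johnson–Nyquist: V_n = √(4kTRB) ⇒ R = V_n² / (4kTB)
4kTB = 4 × 1.38×10⁻²³ × 305 × 6.21×10⁴ = 1.05×10⁻¹⁵
R = (3.86×10⁻⁷)² / 1.05×10⁻¹⁵ = 1.43×10² Ω = 143 Ω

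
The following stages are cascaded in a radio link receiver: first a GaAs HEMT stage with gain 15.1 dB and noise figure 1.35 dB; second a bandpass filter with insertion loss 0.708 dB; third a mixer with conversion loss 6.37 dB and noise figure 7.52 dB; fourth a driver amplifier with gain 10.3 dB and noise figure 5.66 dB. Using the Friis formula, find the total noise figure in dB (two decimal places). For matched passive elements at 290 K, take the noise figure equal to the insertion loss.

Convert to linear (a loss of L dB is a gain of −L dB): F_i = 10^(NF_i/10), G_i = 10^(G_i,dB/10)
  Stage 1: F_1 = 10^(1.35/10) = 1.365, G_1 = 10^(15.1/10) = 32.36
  Stage 2: F_2 = 10^(0.708/10) = 1.177, G_2 = 10^(−0.708/10) = 0.8496
  Stage 3: F_3 = 10^(7.52/10) = 5.649, G_3 = 10^(−6.37/10) = 0.2307
  Stage 4: F_4 = 10^(5.66/10) = 3.681, G_4 = 10^(10.3/10) = 10.72
Friis cascade:
  F = 1.365 + (1.177 − 1)/32.36 + (5.649 − 1)/27.49 + (3.681 − 1)/6.342 = 1.962
NF = 10 log₁₀(1.962) = 2.93 dB

2.93 dB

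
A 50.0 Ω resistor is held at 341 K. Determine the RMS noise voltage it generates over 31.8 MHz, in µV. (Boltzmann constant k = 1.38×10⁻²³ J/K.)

V_n = √(4kTRB)
4kTRB = 4 × 1.38×10⁻²³ × 341 × 5.00×10¹ × 3.18×10⁷ = 2.99×10⁻¹¹ V²
V_n = √(2.99×10⁻¹¹) = 5.47×10⁻⁶ V = 5.47 µV

5.47 µV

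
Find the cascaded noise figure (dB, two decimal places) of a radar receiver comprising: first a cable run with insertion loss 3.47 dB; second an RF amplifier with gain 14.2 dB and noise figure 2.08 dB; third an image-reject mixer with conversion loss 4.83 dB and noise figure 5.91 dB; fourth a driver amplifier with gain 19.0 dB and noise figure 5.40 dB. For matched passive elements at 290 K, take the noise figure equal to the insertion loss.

Convert to linear (a loss of L dB is a gain of −L dB): F_i = 10^(NF_i/10), G_i = 10^(G_i,dB/10)
  Stage 1: F_1 = 10^(3.47/10) = 2.223, G_1 = 10^(−3.47/10) = 0.4498
  Stage 2: F_2 = 10^(2.08/10) = 1.614, G_2 = 10^(14.2/10) = 26.30
  Stage 3: F_3 = 10^(5.91/10) = 3.899, G_3 = 10^(−4.83/10) = 0.3289
  Stage 4: F_4 = 10^(5.40/10) = 3.467, G_4 = 10^(19.0/10) = 79.43
Friis cascade:
  F = 2.223 + (1.614 − 1)/0.4498 + (3.899 − 1)/11.83 + (3.467 − 1)/3.890 = 4.469
NF = 10 log₁₀(4.469) = 6.50 dB

6.50 dB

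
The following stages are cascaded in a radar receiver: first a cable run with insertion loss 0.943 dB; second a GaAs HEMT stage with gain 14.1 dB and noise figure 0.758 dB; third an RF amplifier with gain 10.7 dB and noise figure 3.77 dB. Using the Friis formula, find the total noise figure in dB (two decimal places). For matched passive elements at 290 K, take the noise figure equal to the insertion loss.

Convert to linear (a loss of L dB is a gain of −L dB): F_i = 10^(NF_i/10), G_i = 10^(G_i,dB/10)
  Stage 1: F_1 = 10^(0.943/10) = 1.243, G_1 = 10^(−0.943/10) = 0.8048
  Stage 2: F_2 = 10^(0.758/10) = 1.191, G_2 = 10^(14.1/10) = 25.70
  Stage 3: F_3 = 10^(3.77/10) = 2.382, G_3 = 10^(10.7/10) = 11.75
Friis cascade:
  F = 1.243 + (1.191 − 1)/0.8048 + (2.382 − 1)/20.69 = 1.546
NF = 10 log₁₀(1.546) = 1.89 dB

1.89 dB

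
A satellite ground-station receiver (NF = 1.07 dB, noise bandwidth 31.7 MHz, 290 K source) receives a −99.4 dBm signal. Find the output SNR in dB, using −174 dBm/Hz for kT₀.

Noise floor: N = −174 + 10 log₁₀(B) + NF
10 log₁₀(3.17×10⁷) = 75.01 dB
N = −174 + 75.01 + 1.07 = −97.92 dBm
SNR = P_sig − N = −99.4 − (−97.92) = −1.48 dB → −1.5 dB

−1.5 dB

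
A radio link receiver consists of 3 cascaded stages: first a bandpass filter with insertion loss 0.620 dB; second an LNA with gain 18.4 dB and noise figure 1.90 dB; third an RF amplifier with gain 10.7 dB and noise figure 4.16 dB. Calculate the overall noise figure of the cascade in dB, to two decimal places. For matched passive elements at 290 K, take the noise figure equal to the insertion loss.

2.58 dB

Convert to linear (a loss of L dB is a gain of −L dB): F_i = 10^(NF_i/10), G_i = 10^(G_i,dB/10)
  Stage 1: F_1 = 10^(0.620/10) = 1.153, G_1 = 10^(−0.620/10) = 0.8670
  Stage 2: F_2 = 10^(1.90/10) = 1.549, G_2 = 10^(18.4/10) = 69.18
  Stage 3: F_3 = 10^(4.16/10) = 2.606, G_3 = 10^(10.7/10) = 11.75
Friis cascade:
  F = 1.153 + (1.549 − 1)/0.8670 + (2.606 − 1)/59.98 = 1.813
NF = 10 log₁₀(1.813) = 2.58 dB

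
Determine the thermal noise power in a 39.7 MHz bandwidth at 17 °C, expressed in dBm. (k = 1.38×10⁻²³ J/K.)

T = 17 °C + 273.15 = 290.15 K
P_n = kTB = 1.38×10⁻²³ × 290.15 × 3.97×10⁷ = 1.59×10⁻¹³ W
In dBm: 10 log₁₀(1.59×10⁻¹³ / 10⁻³) = −98.0 dBm

−98.0 dBm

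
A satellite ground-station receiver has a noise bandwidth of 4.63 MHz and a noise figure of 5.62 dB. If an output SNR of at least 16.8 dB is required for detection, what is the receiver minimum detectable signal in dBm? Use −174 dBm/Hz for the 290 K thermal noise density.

−84.9 dBm

Sensitivity = −174 + 10 log₁₀(B) + NF + SNR_min
= −174 + 66.66 + 5.62 + 16.8
= −84.92 dBm → −84.9 dBm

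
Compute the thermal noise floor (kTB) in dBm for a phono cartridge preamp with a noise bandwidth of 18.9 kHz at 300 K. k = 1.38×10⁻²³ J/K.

P_n = kTB = 1.38×10⁻²³ × 300 × 1.89×10⁴ = 7.82×10⁻¹⁷ W
In dBm: 10 log₁₀(7.82×10⁻¹⁷ / 10⁻³) = −131.1 dBm

−131.1 dBm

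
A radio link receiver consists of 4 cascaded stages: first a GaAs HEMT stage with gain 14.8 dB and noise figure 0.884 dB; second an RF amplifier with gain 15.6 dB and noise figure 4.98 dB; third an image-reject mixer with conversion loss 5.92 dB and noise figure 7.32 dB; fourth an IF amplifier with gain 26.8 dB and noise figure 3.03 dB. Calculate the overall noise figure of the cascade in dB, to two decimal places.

1.15 dB

Convert to linear (a loss of L dB is a gain of −L dB): F_i = 10^(NF_i/10), G_i = 10^(G_i,dB/10)
  Stage 1: F_1 = 10^(0.884/10) = 1.226, G_1 = 10^(14.8/10) = 30.20
  Stage 2: F_2 = 10^(4.98/10) = 3.148, G_2 = 10^(15.6/10) = 36.31
  Stage 3: F_3 = 10^(7.32/10) = 5.395, G_3 = 10^(−5.92/10) = 0.2559
  Stage 4: F_4 = 10^(3.03/10) = 2.009, G_4 = 10^(26.8/10) = 478.6
Friis cascade:
  F = 1.226 + (3.148 − 1)/30.20 + (5.395 − 1)/1096 + (2.009 − 1)/280.5 = 1.304
NF = 10 log₁₀(1.304) = 1.15 dB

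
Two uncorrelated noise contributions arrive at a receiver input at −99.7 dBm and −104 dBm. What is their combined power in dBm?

Convert to linear, add, convert back:
P₁ = 1.07×10⁻¹³ W, P₂ = 3.98×10⁻¹⁴ W
P_tot = 1.47×10⁻¹³ W → 10 log₁₀(P_tot / 10⁻³) = −98.3 dBm

−98.3 dBm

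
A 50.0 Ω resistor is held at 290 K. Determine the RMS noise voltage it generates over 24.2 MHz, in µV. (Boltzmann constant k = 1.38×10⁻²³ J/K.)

4.40 µV

V_n = √(4kTRB)
4kTRB = 4 × 1.38×10⁻²³ × 290 × 5.00×10¹ × 2.42×10⁷ = 1.94×10⁻¹¹ V²
V_n = √(1.94×10⁻¹¹) = 4.40×10⁻⁶ V = 4.40 µV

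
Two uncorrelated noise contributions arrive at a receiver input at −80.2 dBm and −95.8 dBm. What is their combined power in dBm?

−80.1 dBm

Convert to linear, add, convert back:
P₁ = 9.55×10⁻¹² W, P₂ = 2.63×10⁻¹³ W
P_tot = 9.81×10⁻¹² W → 10 log₁₀(P_tot / 10⁻³) = −80.1 dBm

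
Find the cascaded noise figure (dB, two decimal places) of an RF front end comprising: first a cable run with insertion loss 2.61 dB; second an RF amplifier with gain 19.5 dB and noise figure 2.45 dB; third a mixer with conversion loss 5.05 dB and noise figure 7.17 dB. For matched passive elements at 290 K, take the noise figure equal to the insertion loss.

Convert to linear (a loss of L dB is a gain of −L dB): F_i = 10^(NF_i/10), G_i = 10^(G_i,dB/10)
  Stage 1: F_1 = 10^(2.61/10) = 1.824, G_1 = 10^(−2.61/10) = 0.5483
  Stage 2: F_2 = 10^(2.45/10) = 1.758, G_2 = 10^(19.5/10) = 89.13
  Stage 3: F_3 = 10^(7.17/10) = 5.212, G_3 = 10^(−5.05/10) = 0.3126
Friis cascade:
  F = 1.824 + (1.758 − 1)/0.5483 + (5.212 − 1)/48.87 = 3.292
NF = 10 log₁₀(3.292) = 5.18 dB

5.18 dB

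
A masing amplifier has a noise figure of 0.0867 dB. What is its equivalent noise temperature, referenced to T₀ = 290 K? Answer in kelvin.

F = 10^(0.0867/10) = 1.02016
T_e = (F − 1)·T₀ = (1.02016 − 1) × 290 = 5.85 K

5.85 K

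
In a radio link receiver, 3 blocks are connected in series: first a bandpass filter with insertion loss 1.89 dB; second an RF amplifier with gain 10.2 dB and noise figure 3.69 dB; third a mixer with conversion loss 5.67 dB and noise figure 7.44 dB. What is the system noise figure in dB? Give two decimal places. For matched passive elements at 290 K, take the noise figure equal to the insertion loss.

6.32 dB

Convert to linear (a loss of L dB is a gain of −L dB): F_i = 10^(NF_i/10), G_i = 10^(G_i,dB/10)
  Stage 1: F_1 = 10^(1.89/10) = 1.545, G_1 = 10^(−1.89/10) = 0.6471
  Stage 2: F_2 = 10^(3.69/10) = 2.339, G_2 = 10^(10.2/10) = 10.47
  Stage 3: F_3 = 10^(7.44/10) = 5.546, G_3 = 10^(−5.67/10) = 0.2710
Friis cascade:
  F = 1.545 + (2.339 − 1)/0.6471 + (5.546 − 1)/6.776 = 4.285
NF = 10 log₁₀(4.285) = 6.32 dB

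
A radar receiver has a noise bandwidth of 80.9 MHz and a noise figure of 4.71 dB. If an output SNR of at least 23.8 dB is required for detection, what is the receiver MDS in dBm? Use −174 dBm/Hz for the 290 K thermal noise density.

Sensitivity = −174 + 10 log₁₀(B) + NF + SNR_min
= −174 + 79.08 + 4.71 + 23.8
= −66.41 dBm → −66.4 dBm

−66.4 dBm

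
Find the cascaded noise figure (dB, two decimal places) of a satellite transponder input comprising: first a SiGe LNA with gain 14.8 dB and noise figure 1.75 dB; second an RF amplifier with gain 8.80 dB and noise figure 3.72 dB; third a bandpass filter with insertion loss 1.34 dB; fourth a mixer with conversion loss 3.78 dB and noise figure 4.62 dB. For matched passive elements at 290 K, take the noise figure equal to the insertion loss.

Convert to linear (a loss of L dB is a gain of −L dB): F_i = 10^(NF_i/10), G_i = 10^(G_i,dB/10)
  Stage 1: F_1 = 10^(1.75/10) = 1.496, G_1 = 10^(14.8/10) = 30.20
  Stage 2: F_2 = 10^(3.72/10) = 2.355, G_2 = 10^(8.80/10) = 7.586
  Stage 3: F_3 = 10^(1.34/10) = 1.361, G_3 = 10^(−1.34/10) = 0.7345
  Stage 4: F_4 = 10^(4.62/10) = 2.897, G_4 = 10^(−3.78/10) = 0.4188
Friis cascade:
  F = 1.496 + (2.355 − 1)/30.20 + (1.361 − 1)/229.1 + (2.897 − 1)/168.3 = 1.554
NF = 10 log₁₀(1.554) = 1.91 dB

1.91 dB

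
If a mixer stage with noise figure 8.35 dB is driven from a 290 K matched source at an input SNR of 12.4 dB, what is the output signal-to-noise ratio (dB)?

By definition F = SNR_in/SNR_out, so in dB: SNR_out = SNR_in − NF
SNR_out = 12.4 − 8.35 = 4.05 dB

4.05 dB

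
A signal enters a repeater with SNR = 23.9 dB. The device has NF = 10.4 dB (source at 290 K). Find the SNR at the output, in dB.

13.5 dB

By definition F = SNR_in/SNR_out, so in dB: SNR_out = SNR_in − NF
SNR_out = 23.9 − 10.4 = 13.5 dB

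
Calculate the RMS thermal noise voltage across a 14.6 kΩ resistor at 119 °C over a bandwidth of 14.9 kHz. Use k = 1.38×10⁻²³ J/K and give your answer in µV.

T = 119 °C + 273.15 = 392.15 K
V_n = √(4kTRB)
4kTRB = 4 × 1.38×10⁻²³ × 392.15 × 1.46×10⁴ × 1.49×10⁴ = 4.71×10⁻¹² V²
V_n = √(4.71×10⁻¹²) = 2.17×10⁻⁶ V = 2.17 µV

2.17 µV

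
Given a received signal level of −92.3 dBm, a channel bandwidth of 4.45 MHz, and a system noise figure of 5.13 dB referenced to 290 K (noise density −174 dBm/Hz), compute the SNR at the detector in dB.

Noise floor: N = −174 + 10 log₁₀(B) + NF
10 log₁₀(4.45×10⁶) = 66.48 dB
N = −174 + 66.48 + 5.13 = −102.39 dBm
SNR = P_sig − N = −92.3 − (−102.39) = 10.09 dB → 10.1 dB

10.1 dB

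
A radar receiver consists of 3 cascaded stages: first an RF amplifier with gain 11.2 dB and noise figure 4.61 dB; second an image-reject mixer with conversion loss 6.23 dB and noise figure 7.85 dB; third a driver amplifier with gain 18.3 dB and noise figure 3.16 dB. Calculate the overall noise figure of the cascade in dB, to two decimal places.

5.58 dB

Convert to linear (a loss of L dB is a gain of −L dB): F_i = 10^(NF_i/10), G_i = 10^(G_i,dB/10)
  Stage 1: F_1 = 10^(4.61/10) = 2.891, G_1 = 10^(11.2/10) = 13.18
  Stage 2: F_2 = 10^(7.85/10) = 6.095, G_2 = 10^(−6.23/10) = 0.2382
  Stage 3: F_3 = 10^(3.16/10) = 2.070, G_3 = 10^(18.3/10) = 67.61
Friis cascade:
  F = 2.891 + (6.095 − 1)/13.18 + (2.070 − 1)/3.141 = 3.618
NF = 10 log₁₀(3.618) = 5.58 dB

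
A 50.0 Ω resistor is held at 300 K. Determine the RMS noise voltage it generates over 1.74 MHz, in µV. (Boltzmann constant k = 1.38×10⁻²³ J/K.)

V_n = √(4kTRB)
4kTRB = 4 × 1.38×10⁻²³ × 300 × 5.00×10¹ × 1.74×10⁶ = 1.44×10⁻¹² V²
V_n = √(1.44×10⁻¹²) = 1.20×10⁻⁶ V = 1.20 µV

1.20 µV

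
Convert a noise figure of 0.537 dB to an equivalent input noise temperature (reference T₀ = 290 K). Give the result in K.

F = 10^(0.537/10) = 1.13162
T_e = (F − 1)·T₀ = (1.13162 − 1) × 290 = 38.2 K

38.2 K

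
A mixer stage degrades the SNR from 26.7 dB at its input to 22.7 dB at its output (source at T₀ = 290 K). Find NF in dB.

NF (dB) = SNR_in(dB) − SNR_out(dB) when the source is at T₀
NF = 26.7 − 22.7 = 4.0 dB

4.0 dB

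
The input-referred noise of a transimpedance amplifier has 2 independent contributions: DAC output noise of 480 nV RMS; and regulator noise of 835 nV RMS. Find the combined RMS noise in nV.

Uncorrelated sources add in power (mean-square): V_tot = √(ΣV_i²)
V_tot = √[(4.80×10⁻⁷)² + (8.35×10⁻⁷)²] = 9.63×10⁻⁷ V = 963 nV

963 nV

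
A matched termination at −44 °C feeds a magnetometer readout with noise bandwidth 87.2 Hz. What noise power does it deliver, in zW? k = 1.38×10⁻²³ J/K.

276 zW

T = −44 °C + 273.15 = 229.15 K
P_n = kTB = 1.38×10⁻²³ × 229.15 × 8.72×10¹ = 2.76×10⁻¹⁹ W = 276 zW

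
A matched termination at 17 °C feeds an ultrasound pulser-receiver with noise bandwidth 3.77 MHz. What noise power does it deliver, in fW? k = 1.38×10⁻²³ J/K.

T = 17 °C + 273.15 = 290.15 K
P_n = kTB = 1.38×10⁻²³ × 290.15 × 3.77×10⁶ = 1.51×10⁻¹⁴ W = 15.1 fW

15.1 fW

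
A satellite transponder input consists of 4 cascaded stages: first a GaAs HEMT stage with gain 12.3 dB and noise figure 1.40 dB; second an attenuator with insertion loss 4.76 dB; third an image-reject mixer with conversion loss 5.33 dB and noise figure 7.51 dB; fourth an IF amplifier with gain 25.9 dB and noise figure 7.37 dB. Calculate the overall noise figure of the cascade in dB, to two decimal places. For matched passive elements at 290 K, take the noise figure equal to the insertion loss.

Convert to linear (a loss of L dB is a gain of −L dB): F_i = 10^(NF_i/10), G_i = 10^(G_i,dB/10)
  Stage 1: F_1 = 10^(1.40/10) = 1.380, G_1 = 10^(12.3/10) = 16.98
  Stage 2: F_2 = 10^(4.76/10) = 2.992, G_2 = 10^(−4.76/10) = 0.3342
  Stage 3: F_3 = 10^(7.51/10) = 5.636, G_3 = 10^(−5.33/10) = 0.2931
  Stage 4: F_4 = 10^(7.37/10) = 5.458, G_4 = 10^(25.9/10) = 389.0
Friis cascade:
  F = 1.380 + (2.992 − 1)/16.98 + (5.636 − 1)/5.675 + (5.458 − 1)/1.663 = 4.994
NF = 10 log₁₀(4.994) = 6.98 dB

6.98 dB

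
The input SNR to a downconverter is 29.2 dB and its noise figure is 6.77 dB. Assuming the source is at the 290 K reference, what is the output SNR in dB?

22.43 dB

By definition F = SNR_in/SNR_out, so in dB: SNR_out = SNR_in − NF
SNR_out = 29.2 − 6.77 = 22.43 dB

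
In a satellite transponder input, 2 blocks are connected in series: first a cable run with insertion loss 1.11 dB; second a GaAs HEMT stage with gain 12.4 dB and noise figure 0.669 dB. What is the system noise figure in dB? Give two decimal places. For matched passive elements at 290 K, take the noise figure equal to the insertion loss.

Convert to linear (a loss of L dB is a gain of −L dB): F_i = 10^(NF_i/10), G_i = 10^(G_i,dB/10)
  Stage 1: F_1 = 10^(1.11/10) = 1.291, G_1 = 10^(−1.11/10) = 0.7745
  Stage 2: F_2 = 10^(0.669/10) = 1.167, G_2 = 10^(12.4/10) = 17.38
Friis cascade:
  F = 1.291 + (1.167 − 1)/0.7745 = 1.506
NF = 10 log₁₀(1.506) = 1.78 dB

1.78 dB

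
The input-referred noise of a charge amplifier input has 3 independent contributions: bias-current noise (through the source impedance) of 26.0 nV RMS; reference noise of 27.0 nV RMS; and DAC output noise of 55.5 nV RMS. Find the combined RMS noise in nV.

67.0 nV

Uncorrelated sources add in power (mean-square): V_tot = √(ΣV_i²)
V_tot = √[(2.60×10⁻⁸)² + (2.70×10⁻⁸)² + (5.55×10⁻⁸)²] = 6.70×10⁻⁸ V = 67.0 nV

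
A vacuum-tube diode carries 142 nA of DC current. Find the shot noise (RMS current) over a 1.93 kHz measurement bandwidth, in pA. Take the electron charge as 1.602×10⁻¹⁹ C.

9.37 pA

I_n = √(2qI·B)
2qI·B = 2 × 1.602×10⁻¹⁹ × 1.42×10⁻⁷ × 1.93×10³ = 8.78×10⁻²³ A²
I_n = √(8.78×10⁻²³) = 9.37×10⁻¹² A = 9.37 pA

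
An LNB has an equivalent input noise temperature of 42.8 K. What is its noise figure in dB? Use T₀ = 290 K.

0.598 dB

F = 1 + T_e/T₀ = 1 + 42.8/290 = 1.14759
NF = 10 log₁₀(1.14759) = 0.598 dB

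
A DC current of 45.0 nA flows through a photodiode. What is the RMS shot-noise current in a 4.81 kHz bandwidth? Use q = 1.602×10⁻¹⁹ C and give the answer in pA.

I_n = √(2qI·B)
2qI·B = 2 × 1.602×10⁻¹⁹ × 4.50×10⁻⁸ × 4.81×10³ = 6.94×10⁻²³ A²
I_n = √(6.94×10⁻²³) = 8.33×10⁻¹² A = 8.33 pA

8.33 pA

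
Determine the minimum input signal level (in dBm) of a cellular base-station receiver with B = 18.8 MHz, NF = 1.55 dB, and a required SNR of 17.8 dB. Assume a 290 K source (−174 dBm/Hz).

−81.9 dBm

Sensitivity = −174 + 10 log₁₀(B) + NF + SNR_min
= −174 + 72.74 + 1.55 + 17.8
= −81.91 dBm → −81.9 dBm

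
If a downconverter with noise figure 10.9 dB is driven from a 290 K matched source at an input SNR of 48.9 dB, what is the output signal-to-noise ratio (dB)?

By definition F = SNR_in/SNR_out, so in dB: SNR_out = SNR_in − NF
SNR_out = 48.9 − 10.9 = 38.0 dB

38.0 dB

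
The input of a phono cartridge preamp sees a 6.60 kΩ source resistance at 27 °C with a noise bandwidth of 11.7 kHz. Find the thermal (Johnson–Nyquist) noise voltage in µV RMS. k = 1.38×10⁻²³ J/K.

1.13 µV

T = 27 °C + 273.15 = 300.15 K
V_n = √(4kTRB)
4kTRB = 4 × 1.38×10⁻²³ × 300.15 × 6.60×10³ × 1.17×10⁴ = 1.28×10⁻¹² V²
V_n = √(1.28×10⁻¹²) = 1.13×10⁻⁶ V = 1.13 µV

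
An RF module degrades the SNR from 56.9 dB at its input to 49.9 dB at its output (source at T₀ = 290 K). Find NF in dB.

NF (dB) = SNR_in(dB) − SNR_out(dB) when the source is at T₀
NF = 56.9 − 49.9 = 7.0 dB

7.0 dB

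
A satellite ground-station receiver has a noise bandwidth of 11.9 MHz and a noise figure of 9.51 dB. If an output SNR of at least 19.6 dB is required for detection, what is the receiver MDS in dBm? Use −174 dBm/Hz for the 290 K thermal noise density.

−74.1 dBm

Sensitivity = −174 + 10 log₁₀(B) + NF + SNR_min
= −174 + 70.76 + 9.51 + 19.6
= −74.13 dBm → −74.1 dBm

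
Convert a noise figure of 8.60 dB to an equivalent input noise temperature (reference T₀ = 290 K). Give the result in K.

F = 10^(8.60/10) = 7.24436
T_e = (F − 1)·T₀ = (7.24436 − 1) × 290 = 1811 K

1811 K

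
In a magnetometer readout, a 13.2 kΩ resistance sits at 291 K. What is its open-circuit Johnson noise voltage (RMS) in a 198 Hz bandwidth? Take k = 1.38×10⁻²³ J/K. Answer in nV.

V_n = √(4kTRB)
4kTRB = 4 × 1.38×10⁻²³ × 291 × 1.32×10⁴ × 1.98×10² = 4.20×10⁻¹⁴ V²
V_n = √(4.20×10⁻¹⁴) = 2.05×10⁻⁷ V = 205 nV

205 nV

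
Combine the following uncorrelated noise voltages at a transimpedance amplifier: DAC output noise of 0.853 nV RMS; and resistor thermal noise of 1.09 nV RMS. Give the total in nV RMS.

1.38 nV

Uncorrelated sources add in power (mean-square): V_tot = √(ΣV_i²)
V_tot = √[(8.53×10⁻¹⁰)² + (1.09×10⁻⁹)²] = 1.38×10⁻⁹ V = 1.38 nV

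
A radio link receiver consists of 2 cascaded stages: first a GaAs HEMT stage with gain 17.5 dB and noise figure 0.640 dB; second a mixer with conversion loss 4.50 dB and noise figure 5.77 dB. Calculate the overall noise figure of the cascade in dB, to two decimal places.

0.82 dB

Convert to linear (a loss of L dB is a gain of −L dB): F_i = 10^(NF_i/10), G_i = 10^(G_i,dB/10)
  Stage 1: F_1 = 10^(0.640/10) = 1.159, G_1 = 10^(17.5/10) = 56.23
  Stage 2: F_2 = 10^(5.77/10) = 3.776, G_2 = 10^(−4.50/10) = 0.3548
Friis cascade:
  F = 1.159 + (3.776 − 1)/56.23 = 1.208
NF = 10 log₁₀(1.208) = 0.82 dB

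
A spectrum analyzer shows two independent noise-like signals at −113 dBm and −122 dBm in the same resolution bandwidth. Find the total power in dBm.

−112.5 dBm

Convert to linear, add, convert back:
P₁ = 5.01×10⁻¹⁵ W, P₂ = 6.31×10⁻¹⁶ W
P_tot = 5.64×10⁻¹⁵ W → 10 log₁₀(P_tot / 10⁻³) = −112.5 dBm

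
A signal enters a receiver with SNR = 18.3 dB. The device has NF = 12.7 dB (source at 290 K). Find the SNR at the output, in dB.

By definition F = SNR_in/SNR_out, so in dB: SNR_out = SNR_in − NF
SNR_out = 18.3 − 12.7 = 5.6 dB

5.6 dB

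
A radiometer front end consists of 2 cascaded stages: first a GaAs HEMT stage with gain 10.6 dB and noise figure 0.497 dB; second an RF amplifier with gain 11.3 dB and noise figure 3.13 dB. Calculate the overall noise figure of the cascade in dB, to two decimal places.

0.84 dB

Convert to linear (a loss of L dB is a gain of −L dB): F_i = 10^(NF_i/10), G_i = 10^(G_i,dB/10)
  Stage 1: F_1 = 10^(0.497/10) = 1.121, G_1 = 10^(10.6/10) = 11.48
  Stage 2: F_2 = 10^(3.13/10) = 2.056, G_2 = 10^(11.3/10) = 13.49
Friis cascade:
  F = 1.121 + (2.056 − 1)/11.48 = 1.213
NF = 10 log₁₀(1.213) = 0.84 dB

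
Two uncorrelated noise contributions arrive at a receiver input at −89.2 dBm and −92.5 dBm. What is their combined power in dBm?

Convert to linear, add, convert back:
P₁ = 1.20×10⁻¹² W, P₂ = 5.62×10⁻¹³ W
P_tot = 1.76×10⁻¹² W → 10 log₁₀(P_tot / 10⁻³) = −87.5 dBm

−87.5 dBm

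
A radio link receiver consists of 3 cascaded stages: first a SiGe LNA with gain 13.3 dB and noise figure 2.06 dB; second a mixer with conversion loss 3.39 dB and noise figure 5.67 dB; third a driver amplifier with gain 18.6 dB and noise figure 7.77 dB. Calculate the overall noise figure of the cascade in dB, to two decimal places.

3.51 dB

Convert to linear (a loss of L dB is a gain of −L dB): F_i = 10^(NF_i/10), G_i = 10^(G_i,dB/10)
  Stage 1: F_1 = 10^(2.06/10) = 1.607, G_1 = 10^(13.3/10) = 21.38
  Stage 2: F_2 = 10^(5.67/10) = 3.690, G_2 = 10^(−3.39/10) = 0.4581
  Stage 3: F_3 = 10^(7.77/10) = 5.984, G_3 = 10^(18.6/10) = 72.44
Friis cascade:
  F = 1.607 + (3.690 − 1)/21.38 + (5.984 − 1)/9.795 = 2.242
NF = 10 log₁₀(2.242) = 3.51 dB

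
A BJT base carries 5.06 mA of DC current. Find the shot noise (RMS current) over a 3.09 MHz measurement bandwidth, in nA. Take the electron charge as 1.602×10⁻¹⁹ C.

70.8 nA

I_n = √(2qI·B)
2qI·B = 2 × 1.602×10⁻¹⁹ × 5.06×10⁻³ × 3.09×10⁶ = 5.01×10⁻¹⁵ A²
I_n = √(5.01×10⁻¹⁵) = 7.08×10⁻⁸ A = 70.8 nA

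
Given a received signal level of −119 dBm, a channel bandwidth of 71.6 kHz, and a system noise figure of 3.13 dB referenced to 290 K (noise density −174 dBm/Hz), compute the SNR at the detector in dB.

Noise floor: N = −174 + 10 log₁₀(B) + NF
10 log₁₀(7.16×10⁴) = 48.55 dB
N = −174 + 48.55 + 3.13 = −122.32 dBm
SNR = P_sig − N = −119 − (−122.32) = 3.32 dB → 3.3 dB

3.3 dB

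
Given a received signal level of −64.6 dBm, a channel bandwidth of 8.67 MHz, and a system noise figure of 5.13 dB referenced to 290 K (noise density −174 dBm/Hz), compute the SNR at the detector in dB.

34.9 dB

Noise floor: N = −174 + 10 log₁₀(B) + NF
10 log₁₀(8.67×10⁶) = 69.38 dB
N = −174 + 69.38 + 5.13 = −99.49 dBm
SNR = P_sig − N = −64.6 − (−99.49) = 34.89 dB → 34.9 dB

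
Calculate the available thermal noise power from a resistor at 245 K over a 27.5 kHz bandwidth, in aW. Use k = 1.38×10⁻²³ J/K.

93.0 aW

P_n = kTB = 1.38×10⁻²³ × 245 × 2.75×10⁴ = 9.30×10⁻¹⁷ W = 93.0 aW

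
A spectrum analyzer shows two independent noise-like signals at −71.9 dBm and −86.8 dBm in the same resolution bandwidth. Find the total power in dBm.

Convert to linear, add, convert back:
P₁ = 6.46×10⁻¹¹ W, P₂ = 2.09×10⁻¹² W
P_tot = 6.67×10⁻¹¹ W → 10 log₁₀(P_tot / 10⁻³) = −71.8 dBm

−71.8 dBm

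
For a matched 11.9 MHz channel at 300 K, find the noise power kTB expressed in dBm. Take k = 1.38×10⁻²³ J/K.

P_n = kTB = 1.38×10⁻²³ × 300 × 1.19×10⁷ = 4.93×10⁻¹⁴ W
In dBm: 10 log₁₀(4.93×10⁻¹⁴ / 10⁻³) = −103.1 dBm

−103.1 dBm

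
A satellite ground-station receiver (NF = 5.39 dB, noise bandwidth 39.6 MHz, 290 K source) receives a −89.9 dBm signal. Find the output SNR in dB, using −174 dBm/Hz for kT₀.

2.7 dB

Noise floor: N = −174 + 10 log₁₀(B) + NF
10 log₁₀(3.96×10⁷) = 75.98 dB
N = −174 + 75.98 + 5.39 = −92.63 dBm
SNR = P_sig − N = −89.9 − (−92.63) = 2.73 dB → 2.7 dB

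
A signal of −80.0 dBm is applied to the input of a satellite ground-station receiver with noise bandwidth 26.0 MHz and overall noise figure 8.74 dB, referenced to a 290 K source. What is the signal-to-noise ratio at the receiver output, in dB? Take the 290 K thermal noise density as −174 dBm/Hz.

Noise floor: N = −174 + 10 log₁₀(B) + NF
10 log₁₀(2.60×10⁷) = 74.15 dB
N = −174 + 74.15 + 8.74 = −91.11 dBm
SNR = P_sig − N = −80.0 − (−91.11) = 11.11 dB → 11.1 dB

11.1 dB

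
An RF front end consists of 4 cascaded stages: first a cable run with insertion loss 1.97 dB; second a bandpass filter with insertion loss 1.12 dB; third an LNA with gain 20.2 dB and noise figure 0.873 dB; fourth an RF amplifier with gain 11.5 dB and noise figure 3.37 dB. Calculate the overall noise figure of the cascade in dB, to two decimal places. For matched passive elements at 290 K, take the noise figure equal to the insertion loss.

4.00 dB

Convert to linear (a loss of L dB is a gain of −L dB): F_i = 10^(NF_i/10), G_i = 10^(G_i,dB/10)
  Stage 1: F_1 = 10^(1.97/10) = 1.574, G_1 = 10^(−1.97/10) = 0.6353
  Stage 2: F_2 = 10^(1.12/10) = 1.294, G_2 = 10^(−1.12/10) = 0.7727
  Stage 3: F_3 = 10^(0.873/10) = 1.223, G_3 = 10^(20.2/10) = 104.7
  Stage 4: F_4 = 10^(3.37/10) = 2.173, G_4 = 10^(11.5/10) = 14.13
Friis cascade:
  F = 1.574 + (1.294 − 1)/0.6353 + (1.223 − 1)/0.4909 + (2.173 − 1)/51.40 = 2.513
NF = 10 log₁₀(2.513) = 4.00 dB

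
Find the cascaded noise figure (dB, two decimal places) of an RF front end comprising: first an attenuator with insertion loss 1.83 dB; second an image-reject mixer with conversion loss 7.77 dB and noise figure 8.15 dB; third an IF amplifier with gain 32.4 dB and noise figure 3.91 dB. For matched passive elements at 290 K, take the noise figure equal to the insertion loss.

13.67 dB

Convert to linear (a loss of L dB is a gain of −L dB): F_i = 10^(NF_i/10), G_i = 10^(G_i,dB/10)
  Stage 1: F_1 = 10^(1.83/10) = 1.524, G_1 = 10^(−1.83/10) = 0.6561
  Stage 2: F_2 = 10^(8.15/10) = 6.531, G_2 = 10^(−7.77/10) = 0.1671
  Stage 3: F_3 = 10^(3.91/10) = 2.460, G_3 = 10^(32.4/10) = 1738
Friis cascade:
  F = 1.524 + (6.531 − 1)/0.6561 + (2.460 − 1)/0.1096 = 23.27
NF = 10 log₁₀(23.27) = 13.67 dB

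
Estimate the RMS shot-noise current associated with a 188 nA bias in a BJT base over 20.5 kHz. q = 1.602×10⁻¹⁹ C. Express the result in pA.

I_n = √(2qI·B)
2qI·B = 2 × 1.602×10⁻¹⁹ × 1.88×10⁻⁷ × 2.05×10⁴ = 1.23×10⁻²¹ A²
I_n = √(1.23×10⁻²¹) = 3.51×10⁻¹¹ A = 35.1 pA

35.1 pA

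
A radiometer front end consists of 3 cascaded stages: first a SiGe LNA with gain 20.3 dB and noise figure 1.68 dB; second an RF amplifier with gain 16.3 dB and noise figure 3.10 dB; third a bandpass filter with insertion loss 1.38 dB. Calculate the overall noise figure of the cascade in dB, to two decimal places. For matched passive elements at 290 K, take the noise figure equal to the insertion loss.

1.71 dB

Convert to linear (a loss of L dB is a gain of −L dB): F_i = 10^(NF_i/10), G_i = 10^(G_i,dB/10)
  Stage 1: F_1 = 10^(1.68/10) = 1.472, G_1 = 10^(20.3/10) = 107.2
  Stage 2: F_2 = 10^(3.10/10) = 2.042, G_2 = 10^(16.3/10) = 42.66
  Stage 3: F_3 = 10^(1.38/10) = 1.374, G_3 = 10^(−1.38/10) = 0.7278
Friis cascade:
  F = 1.472 + (2.042 − 1)/107.2 + (1.374 − 1)/4571 = 1.482
NF = 10 log₁₀(1.482) = 1.71 dB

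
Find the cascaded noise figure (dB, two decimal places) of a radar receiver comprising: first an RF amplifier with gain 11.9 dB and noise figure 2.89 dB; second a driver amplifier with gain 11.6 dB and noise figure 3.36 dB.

3.06 dB

Convert to linear (a loss of L dB is a gain of −L dB): F_i = 10^(NF_i/10), G_i = 10^(G_i,dB/10)
  Stage 1: F_1 = 10^(2.89/10) = 1.945, G_1 = 10^(11.9/10) = 15.49
  Stage 2: F_2 = 10^(3.36/10) = 2.168, G_2 = 10^(11.6/10) = 14.45
Friis cascade:
  F = 1.945 + (2.168 − 1)/15.49 = 2.021
NF = 10 log₁₀(2.021) = 3.06 dB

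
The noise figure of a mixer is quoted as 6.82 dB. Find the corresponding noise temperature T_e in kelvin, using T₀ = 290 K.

F = 10^(6.82/10) = 4.80839
T_e = (F − 1)·T₀ = (4.80839 − 1) × 290 = 1104 K

1104 K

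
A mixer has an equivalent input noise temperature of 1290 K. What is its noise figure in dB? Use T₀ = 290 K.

F = 1 + T_e/T₀ = 1 + 1290/290 = 5.44828
NF = 10 log₁₀(5.44828) = 7.36 dB

7.36 dB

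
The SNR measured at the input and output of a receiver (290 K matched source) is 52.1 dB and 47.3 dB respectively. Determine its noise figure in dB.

NF (dB) = SNR_in(dB) − SNR_out(dB) when the source is at T₀
NF = 52.1 − 47.3 = 4.8 dB

4.8 dB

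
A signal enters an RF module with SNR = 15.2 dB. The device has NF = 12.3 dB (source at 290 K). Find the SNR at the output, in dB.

By definition F = SNR_in/SNR_out, so in dB: SNR_out = SNR_in − NF
SNR_out = 15.2 − 12.3 = 2.9 dB

2.9 dB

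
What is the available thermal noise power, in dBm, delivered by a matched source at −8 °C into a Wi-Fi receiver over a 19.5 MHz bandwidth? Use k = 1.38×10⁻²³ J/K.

T = −8 °C + 273.15 = 265.15 K
P_n = kTB = 1.38×10⁻²³ × 265.15 × 1.95×10⁷ = 7.14×10⁻¹⁴ W
In dBm: 10 log₁₀(7.14×10⁻¹⁴ / 10⁻³) = −101.5 dBm

−101.5 dBm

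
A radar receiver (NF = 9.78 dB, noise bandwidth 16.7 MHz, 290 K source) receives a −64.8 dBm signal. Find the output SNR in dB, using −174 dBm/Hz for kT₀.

27.2 dB

Noise floor: N = −174 + 10 log₁₀(B) + NF
10 log₁₀(1.67×10⁷) = 72.23 dB
N = −174 + 72.23 + 9.78 = −91.99 dBm
SNR = P_sig − N = −64.8 − (−91.99) = 27.19 dB → 27.2 dB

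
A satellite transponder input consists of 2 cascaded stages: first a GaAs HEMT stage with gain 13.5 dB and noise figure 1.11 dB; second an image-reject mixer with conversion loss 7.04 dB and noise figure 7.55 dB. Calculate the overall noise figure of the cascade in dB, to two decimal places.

1.76 dB

Convert to linear (a loss of L dB is a gain of −L dB): F_i = 10^(NF_i/10), G_i = 10^(G_i,dB/10)
  Stage 1: F_1 = 10^(1.11/10) = 1.291, G_1 = 10^(13.5/10) = 22.39
  Stage 2: F_2 = 10^(7.55/10) = 5.689, G_2 = 10^(−7.04/10) = 0.1977
Friis cascade:
  F = 1.291 + (5.689 − 1)/22.39 = 1.501
NF = 10 log₁₀(1.501) = 1.76 dB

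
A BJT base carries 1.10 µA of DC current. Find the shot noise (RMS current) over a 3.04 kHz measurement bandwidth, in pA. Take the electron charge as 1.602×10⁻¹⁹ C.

I_n = √(2qI·B)
2qI·B = 2 × 1.602×10⁻¹⁹ × 1.10×10⁻⁶ × 3.04×10³ = 1.07×10⁻²¹ A²
I_n = √(1.07×10⁻²¹) = 3.27×10⁻¹¹ A = 32.7 pA

32.7 pA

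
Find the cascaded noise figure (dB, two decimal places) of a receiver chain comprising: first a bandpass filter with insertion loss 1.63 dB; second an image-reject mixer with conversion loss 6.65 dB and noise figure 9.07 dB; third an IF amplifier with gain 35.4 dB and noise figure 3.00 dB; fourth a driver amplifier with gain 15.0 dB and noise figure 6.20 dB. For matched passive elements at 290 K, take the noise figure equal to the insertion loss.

12.66 dB

Convert to linear (a loss of L dB is a gain of −L dB): F_i = 10^(NF_i/10), G_i = 10^(G_i,dB/10)
  Stage 1: F_1 = 10^(1.63/10) = 1.455, G_1 = 10^(−1.63/10) = 0.6871
  Stage 2: F_2 = 10^(9.07/10) = 8.072, G_2 = 10^(−6.65/10) = 0.2163
  Stage 3: F_3 = 10^(3.00/10) = 1.995, G_3 = 10^(35.4/10) = 3467
  Stage 4: F_4 = 10^(6.20/10) = 4.169, G_4 = 10^(15.0/10) = 31.62
Friis cascade:
  F = 1.455 + (8.072 − 1)/0.6871 + (1.995 − 1)/0.1486 + (4.169 − 1)/515.2 = 18.45
NF = 10 log₁₀(18.45) = 12.66 dB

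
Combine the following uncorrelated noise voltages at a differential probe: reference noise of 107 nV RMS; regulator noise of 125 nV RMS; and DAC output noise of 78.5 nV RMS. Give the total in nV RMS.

Uncorrelated sources add in power (mean-square): V_tot = √(ΣV_i²)
V_tot = √[(1.07×10⁻⁷)² + (1.25×10⁻⁷)² + (7.85×10⁻⁸)²] = 1.82×10⁻⁷ V = 182 nV

182 nV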